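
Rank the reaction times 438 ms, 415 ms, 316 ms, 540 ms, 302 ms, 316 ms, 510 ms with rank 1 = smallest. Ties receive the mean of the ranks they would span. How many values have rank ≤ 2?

1

Sorted (ascending): 302, 316, 316, 415, 438, 510, 540
The 2 values of 316 occupy positions 2–3 → average rank (2+3)/2 = 2.5.
Ranks ≤ 2: {1} → 1 value.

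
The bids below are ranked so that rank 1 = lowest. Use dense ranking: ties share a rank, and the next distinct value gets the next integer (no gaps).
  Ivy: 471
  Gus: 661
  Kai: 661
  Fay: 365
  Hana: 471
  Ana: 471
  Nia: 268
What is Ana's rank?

3

Sorted (ascending): 268, 365, 471, 471, 471, 661, 661
The 3 values of 471 share dense rank 3.
The 2 values of 661 share dense rank 4.
Remaining distinct values take the next consecutive integers.
Ana has value 471 → rank 3.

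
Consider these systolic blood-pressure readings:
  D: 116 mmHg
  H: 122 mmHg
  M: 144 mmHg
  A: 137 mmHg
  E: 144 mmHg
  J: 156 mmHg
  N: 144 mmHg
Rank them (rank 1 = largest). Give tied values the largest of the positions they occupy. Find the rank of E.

4

Sorted (descending): 156, 144, 144, 144, 137, 122, 116
The 3 values of 144 occupy positions 2–4 → each gets rank 4.
E has value 144 mmHg → rank 4.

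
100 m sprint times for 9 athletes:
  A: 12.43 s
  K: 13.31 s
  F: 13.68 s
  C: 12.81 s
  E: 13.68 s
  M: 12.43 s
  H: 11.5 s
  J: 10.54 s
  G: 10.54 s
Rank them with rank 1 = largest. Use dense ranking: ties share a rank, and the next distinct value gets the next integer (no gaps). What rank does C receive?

3

Sorted (descending): 13.68, 13.68, 13.31, 12.81, 12.43, 12.43, 11.5, 10.54, 10.54
The 2 values of 13.68 share dense rank 1.
The 2 values of 12.43 share dense rank 4.
The 2 values of 10.54 share dense rank 6.
Remaining distinct values take the next consecutive integers.
C has value 12.81 s → rank 3.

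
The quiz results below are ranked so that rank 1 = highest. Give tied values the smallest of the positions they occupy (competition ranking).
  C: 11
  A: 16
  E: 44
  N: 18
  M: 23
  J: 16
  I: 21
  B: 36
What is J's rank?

6

Sorted (descending): 44, 36, 23, 21, 18, 16, 16, 11
The 2 values of 16 occupy positions 6–7 → each gets rank 6.
J has value 16 → rank 6.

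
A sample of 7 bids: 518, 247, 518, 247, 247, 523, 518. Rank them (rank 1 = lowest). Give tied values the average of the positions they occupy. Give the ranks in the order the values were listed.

Sorted (ascending): 247, 247, 247, 518, 518, 518, 523
The 3 values of 247 occupy positions 1–3 → average rank 2.
The 3 values of 518 occupy positions 4–6 → average rank 5.

5, 2, 5, 2, 2, 7, 5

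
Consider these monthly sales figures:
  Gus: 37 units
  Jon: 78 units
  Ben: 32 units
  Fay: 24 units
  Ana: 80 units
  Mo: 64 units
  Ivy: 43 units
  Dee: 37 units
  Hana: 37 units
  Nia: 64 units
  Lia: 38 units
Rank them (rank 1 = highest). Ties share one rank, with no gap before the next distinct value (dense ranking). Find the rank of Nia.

Sorted (descending): 80, 78, 64, 64, 43, 38, 37, 37, 37, 32, 24
The 2 values of 64 share dense rank 3.
The 3 values of 37 share dense rank 6.
Remaining distinct values take the next consecutive integers.
Nia has value 64 units → rank 3.

3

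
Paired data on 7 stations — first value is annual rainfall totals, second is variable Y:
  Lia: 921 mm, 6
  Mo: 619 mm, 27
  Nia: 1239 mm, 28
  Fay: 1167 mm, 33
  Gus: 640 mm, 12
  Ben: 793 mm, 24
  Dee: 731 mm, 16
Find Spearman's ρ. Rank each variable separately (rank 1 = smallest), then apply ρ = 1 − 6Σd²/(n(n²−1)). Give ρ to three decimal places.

0.393

Ranks of variable 1: 5, 1, 7, 6, 2, 4, 3
Ranks of variable 2: 1, 5, 6, 7, 2, 4, 3
d = r₁ − r₂: 4, -4, 1, -1, 0, 0, 0
d²: 16, 16, 1, 1, 0, 0, 0; Σd² = 34
ρ = 1 − 6·34/(7·48) = 1 − 204/336 = 0.393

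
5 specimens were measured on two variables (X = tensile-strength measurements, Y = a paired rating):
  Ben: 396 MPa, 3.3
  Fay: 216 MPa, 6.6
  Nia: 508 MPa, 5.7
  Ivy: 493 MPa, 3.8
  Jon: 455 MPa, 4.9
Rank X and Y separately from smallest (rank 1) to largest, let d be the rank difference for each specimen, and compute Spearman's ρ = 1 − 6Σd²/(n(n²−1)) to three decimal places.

Ranks of variable 1: 2, 1, 5, 4, 3
Ranks of variable 2: 1, 5, 4, 2, 3
d = r₁ − r₂: 1, -4, 1, 2, 0
d²: 1, 16, 1, 4, 0; Σd² = 22
ρ = 1 − 6·22/(5·24) = 1 − 132/120 = -0.100

-0.100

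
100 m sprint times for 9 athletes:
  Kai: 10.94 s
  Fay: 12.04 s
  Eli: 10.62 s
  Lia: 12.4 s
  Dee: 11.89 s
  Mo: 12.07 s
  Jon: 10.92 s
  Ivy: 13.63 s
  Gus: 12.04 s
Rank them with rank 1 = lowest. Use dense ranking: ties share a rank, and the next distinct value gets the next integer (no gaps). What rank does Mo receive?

Sorted (ascending): 10.62, 10.92, 10.94, 11.89, 12.04, 12.04, 12.07, 12.4, 13.63
The 2 values of 12.04 share dense rank 5.
Remaining distinct values take the next consecutive integers.
Mo has value 12.07 s → rank 6.

6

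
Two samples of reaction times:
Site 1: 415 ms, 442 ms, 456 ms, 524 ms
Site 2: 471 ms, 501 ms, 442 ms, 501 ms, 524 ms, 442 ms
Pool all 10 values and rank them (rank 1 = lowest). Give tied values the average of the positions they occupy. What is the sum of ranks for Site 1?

Sorted (ascending): 415, 442, 442, 442, 456, 471, 501, 501, 524, 524
The 3 values of 442 occupy positions 2–4 → average rank 3.
The 2 values of 501 occupy positions 7–8 → average rank (7+8)/2 = 7.5.
The 2 values of 524 occupy positions 9–10 → average rank (9+10)/2 = 9.5.
Site 1 values → pooled ranks: 415→1, 442→3, 456→5, 524→9.5
Rank sum = 1 + 3 + 5 + 9.5 = 18.5

18.5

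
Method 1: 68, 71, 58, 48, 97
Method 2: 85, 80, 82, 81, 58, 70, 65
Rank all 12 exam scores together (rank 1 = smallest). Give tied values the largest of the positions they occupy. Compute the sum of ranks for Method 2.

51

Sorted (ascending): 48, 58, 58, 65, 68, 70, 71, 80, 81, 82, 85, 97
The 2 values of 58 occupy positions 2–3 → each gets rank 3.
Method 2 values → pooled ranks: 85→11, 80→8, 82→10, 81→9, 58→3, 70→6, 65→4
Rank sum = 11 + 8 + 10 + 9 + 3 + 6 + 4 = 51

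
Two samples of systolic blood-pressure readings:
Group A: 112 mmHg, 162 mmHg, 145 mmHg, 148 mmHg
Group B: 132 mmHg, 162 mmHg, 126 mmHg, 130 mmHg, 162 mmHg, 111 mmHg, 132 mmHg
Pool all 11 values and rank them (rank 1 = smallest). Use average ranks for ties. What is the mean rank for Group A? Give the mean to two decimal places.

6.75

Sorted (ascending): 111, 112, 126, 130, 132, 132, 145, 148, 162, 162, 162
The 2 values of 132 occupy positions 5–6 → average rank (5+6)/2 = 5.5.
The 3 values of 162 occupy positions 9–11 → average rank 10.
Group A values → pooled ranks: 112→2, 162→10, 145→7, 148→8
Mean rank = (2 + 10 + 7 + 8) / 4 = 6.75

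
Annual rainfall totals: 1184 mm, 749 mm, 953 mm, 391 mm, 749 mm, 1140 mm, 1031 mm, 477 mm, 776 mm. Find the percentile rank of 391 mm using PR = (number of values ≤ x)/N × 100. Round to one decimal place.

11.1

N = 9.
Strictly below 391: 0. Equal to 391: 1.
PR = 1/9 × 100 = 11.1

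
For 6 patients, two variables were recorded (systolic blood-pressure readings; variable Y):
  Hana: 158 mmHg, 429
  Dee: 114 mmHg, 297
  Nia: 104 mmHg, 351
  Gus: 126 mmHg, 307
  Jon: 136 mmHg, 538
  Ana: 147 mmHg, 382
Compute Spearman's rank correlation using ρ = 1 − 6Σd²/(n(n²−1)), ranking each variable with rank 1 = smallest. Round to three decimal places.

0.657

Ranks of variable 1: 6, 2, 1, 3, 4, 5
Ranks of variable 2: 5, 1, 3, 2, 6, 4
d = r₁ − r₂: 1, 1, -2, 1, -2, 1
d²: 1, 1, 4, 1, 4, 1; Σd² = 12
ρ = 1 − 6·12/(6·35) = 1 − 72/210 = 0.657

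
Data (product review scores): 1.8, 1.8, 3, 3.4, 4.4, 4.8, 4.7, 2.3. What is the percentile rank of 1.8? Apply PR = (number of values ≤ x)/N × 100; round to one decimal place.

25.0

N = 8.
Strictly below 1.8: 0. Equal to 1.8: 2.
PR = 2/8 × 100 = 25.0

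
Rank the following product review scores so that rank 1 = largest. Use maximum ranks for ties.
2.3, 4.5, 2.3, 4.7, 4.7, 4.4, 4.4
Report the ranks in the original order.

7, 3, 7, 2, 2, 5, 5

Sorted (descending): 4.7, 4.7, 4.5, 4.4, 4.4, 2.3, 2.3
The 2 values of 4.7 occupy positions 1–2 → each gets rank 2.
The 2 values of 4.4 occupy positions 4–5 → each gets rank 5.
The 2 values of 2.3 occupy positions 6–7 → each gets rank 7.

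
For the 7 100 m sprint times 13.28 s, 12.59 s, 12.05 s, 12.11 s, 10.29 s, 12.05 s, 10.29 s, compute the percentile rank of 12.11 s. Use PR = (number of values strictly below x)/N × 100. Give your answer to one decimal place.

57.1

N = 7.
Strictly below 12.11: 4. Equal to 12.11: 1.
PR = 4/7 × 100 = 57.1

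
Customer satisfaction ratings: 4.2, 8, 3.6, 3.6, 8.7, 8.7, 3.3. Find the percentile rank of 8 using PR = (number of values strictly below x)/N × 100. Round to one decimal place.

57.1

N = 7.
Strictly below 8: 4. Equal to 8: 1.
PR = 4/7 × 100 = 57.1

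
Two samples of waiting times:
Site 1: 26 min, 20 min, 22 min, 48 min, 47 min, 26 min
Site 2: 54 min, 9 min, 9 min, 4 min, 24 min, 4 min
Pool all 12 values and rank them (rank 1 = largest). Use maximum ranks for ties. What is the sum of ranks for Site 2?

Sorted (descending): 54, 48, 47, 26, 26, 24, 22, 20, 9, 9, 4, 4
The 2 values of 26 occupy positions 4–5 → each gets rank 5.
The 2 values of 9 occupy positions 9–10 → each gets rank 10.
The 2 values of 4 occupy positions 11–12 → each gets rank 12.
Site 2 values → pooled ranks: 54→1, 9→10, 9→10, 4→12, 24→6, 4→12
Rank sum = 1 + 10 + 10 + 12 + 6 + 12 = 51

51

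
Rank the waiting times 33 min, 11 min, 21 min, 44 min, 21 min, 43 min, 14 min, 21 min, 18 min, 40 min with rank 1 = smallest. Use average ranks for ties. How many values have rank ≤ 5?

6

Sorted (ascending): 11, 14, 18, 21, 21, 21, 33, 40, 43, 44
The 3 values of 21 occupy positions 4–6 → average rank 5.
Ranks ≤ 5: {1, 2, 3, 5, 5, 5} → 6 values.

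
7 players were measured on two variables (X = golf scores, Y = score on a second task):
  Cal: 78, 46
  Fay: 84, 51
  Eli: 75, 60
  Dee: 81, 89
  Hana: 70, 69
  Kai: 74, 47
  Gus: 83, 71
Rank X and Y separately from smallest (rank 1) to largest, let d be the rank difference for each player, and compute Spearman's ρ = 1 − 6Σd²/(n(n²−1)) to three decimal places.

Ranks of variable 1: 4, 7, 3, 5, 1, 2, 6
Ranks of variable 2: 1, 3, 4, 7, 5, 2, 6
d = r₁ − r₂: 3, 4, -1, -2, -4, 0, 0
d²: 9, 16, 1, 4, 16, 0, 0; Σd² = 46
ρ = 1 − 6·46/(7·48) = 1 − 276/336 = 0.179

0.179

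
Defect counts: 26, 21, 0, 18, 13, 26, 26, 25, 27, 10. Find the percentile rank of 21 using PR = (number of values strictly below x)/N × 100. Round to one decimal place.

N = 10.
Strictly below 21: 4. Equal to 21: 1.
PR = 4/10 × 100 = 40.0

40.0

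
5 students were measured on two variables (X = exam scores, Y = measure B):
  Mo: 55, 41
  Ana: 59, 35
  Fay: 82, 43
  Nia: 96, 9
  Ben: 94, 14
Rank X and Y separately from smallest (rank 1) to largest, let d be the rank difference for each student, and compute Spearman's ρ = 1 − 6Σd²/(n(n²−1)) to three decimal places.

Ranks of variable 1: 1, 2, 3, 5, 4
Ranks of variable 2: 4, 3, 5, 1, 2
d = r₁ − r₂: -3, -1, -2, 4, 2
d²: 9, 1, 4, 16, 4; Σd² = 34
ρ = 1 − 6·34/(5·24) = 1 − 204/120 = -0.700

-0.700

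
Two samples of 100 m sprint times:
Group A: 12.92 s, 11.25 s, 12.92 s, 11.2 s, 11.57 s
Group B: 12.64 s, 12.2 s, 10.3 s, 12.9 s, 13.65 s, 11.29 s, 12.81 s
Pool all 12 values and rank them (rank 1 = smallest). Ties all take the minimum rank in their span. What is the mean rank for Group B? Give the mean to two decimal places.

6.71

Sorted (ascending): 10.3, 11.2, 11.25, 11.29, 11.57, 12.2, 12.64, 12.81, 12.9, 12.92, 12.92, 13.65
The 2 values of 12.92 occupy positions 10–11 → each gets rank 10.
Group B values → pooled ranks: 12.64→7, 12.2→6, 10.3→1, 12.9→9, 13.65→12, 11.29→4, 12.81→8
Mean rank = (7 + 6 + 1 + 9 + 12 + 4 + 8) / 7 = 6.71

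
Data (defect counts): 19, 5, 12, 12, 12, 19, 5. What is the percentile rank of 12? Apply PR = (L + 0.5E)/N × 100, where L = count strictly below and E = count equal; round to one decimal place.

50.0

N = 7.
Strictly below 12: 2. Equal to 12: 3.
PR = (2 + 0.5·3)/7 × 100 = 50.0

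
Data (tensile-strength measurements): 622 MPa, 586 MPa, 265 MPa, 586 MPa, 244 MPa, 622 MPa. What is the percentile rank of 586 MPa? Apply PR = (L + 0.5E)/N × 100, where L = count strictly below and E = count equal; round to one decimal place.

N = 6.
Strictly below 586: 2. Equal to 586: 2.
PR = (2 + 0.5·2)/6 × 100 = 50.0

50.0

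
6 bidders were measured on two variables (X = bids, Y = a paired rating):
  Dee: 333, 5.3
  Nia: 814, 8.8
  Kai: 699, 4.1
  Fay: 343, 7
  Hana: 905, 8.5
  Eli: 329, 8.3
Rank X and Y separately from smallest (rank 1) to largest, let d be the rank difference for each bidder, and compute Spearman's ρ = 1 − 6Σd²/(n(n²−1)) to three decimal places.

0.429

Ranks of variable 1: 2, 5, 4, 3, 6, 1
Ranks of variable 2: 2, 6, 1, 3, 5, 4
d = r₁ − r₂: 0, -1, 3, 0, 1, -3
d²: 0, 1, 9, 0, 1, 9; Σd² = 20
ρ = 1 − 6·20/(6·35) = 1 − 120/210 = 0.429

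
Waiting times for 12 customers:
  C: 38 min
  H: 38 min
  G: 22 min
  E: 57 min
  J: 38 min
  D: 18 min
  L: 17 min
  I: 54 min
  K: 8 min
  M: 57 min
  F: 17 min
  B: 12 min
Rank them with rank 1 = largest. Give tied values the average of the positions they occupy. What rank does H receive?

Sorted (descending): 57, 57, 54, 38, 38, 38, 22, 18, 17, 17, 12, 8
The 2 values of 57 occupy positions 1–2 → average rank (1+2)/2 = 1.5.
The 3 values of 38 occupy positions 4–6 → average rank 5.
The 2 values of 17 occupy positions 9–10 → average rank (9+10)/2 = 9.5.
H has value 38 min → rank 5.

5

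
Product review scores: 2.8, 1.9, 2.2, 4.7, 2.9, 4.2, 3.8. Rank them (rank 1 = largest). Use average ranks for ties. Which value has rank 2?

4.2

Sorted (descending): 4.7, 4.2, 3.8, 2.9, 2.8, 2.2, 1.9
No ties — each value takes its position as its rank.
Rank 2 → value 4.2.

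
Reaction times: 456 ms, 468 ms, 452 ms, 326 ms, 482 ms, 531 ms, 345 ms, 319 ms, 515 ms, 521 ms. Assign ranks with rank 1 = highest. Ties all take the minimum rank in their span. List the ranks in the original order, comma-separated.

6, 5, 7, 9, 4, 1, 8, 10, 3, 2

Sorted (descending): 531, 521, 515, 482, 468, 456, 452, 345, 326, 319
No ties — each value takes its position as its rank.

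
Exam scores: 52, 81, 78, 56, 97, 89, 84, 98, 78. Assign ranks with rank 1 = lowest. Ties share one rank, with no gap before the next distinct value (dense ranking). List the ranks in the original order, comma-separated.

1, 4, 3, 2, 7, 6, 5, 8, 3

Sorted (ascending): 52, 56, 78, 78, 81, 84, 89, 97, 98
The 2 values of 78 share dense rank 3.
Remaining distinct values take the next consecutive integers.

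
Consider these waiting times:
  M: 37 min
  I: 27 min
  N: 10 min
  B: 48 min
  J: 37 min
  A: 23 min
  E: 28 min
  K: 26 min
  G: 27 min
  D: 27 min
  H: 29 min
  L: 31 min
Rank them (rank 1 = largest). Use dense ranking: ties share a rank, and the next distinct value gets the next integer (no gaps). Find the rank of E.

5

Sorted (descending): 48, 37, 37, 31, 29, 28, 27, 27, 27, 26, 23, 10
The 2 values of 37 share dense rank 2.
The 3 values of 27 share dense rank 6.
Remaining distinct values take the next consecutive integers.
E has value 28 min → rank 5.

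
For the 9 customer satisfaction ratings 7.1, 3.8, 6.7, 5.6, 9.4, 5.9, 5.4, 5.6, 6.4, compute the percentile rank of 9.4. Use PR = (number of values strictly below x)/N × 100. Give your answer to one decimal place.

88.9

N = 9.
Strictly below 9.4: 8. Equal to 9.4: 1.
PR = 8/9 × 100 = 88.9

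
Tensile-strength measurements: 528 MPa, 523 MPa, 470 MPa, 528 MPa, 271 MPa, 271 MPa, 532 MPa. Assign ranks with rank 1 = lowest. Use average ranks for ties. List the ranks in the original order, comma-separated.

5.5, 4, 3, 5.5, 1.5, 1.5, 7

Sorted (ascending): 271, 271, 470, 523, 528, 528, 532
The 2 values of 271 occupy positions 1–2 → average rank (1+2)/2 = 1.5.
The 2 values of 528 occupy positions 5–6 → average rank (5+6)/2 = 5.5.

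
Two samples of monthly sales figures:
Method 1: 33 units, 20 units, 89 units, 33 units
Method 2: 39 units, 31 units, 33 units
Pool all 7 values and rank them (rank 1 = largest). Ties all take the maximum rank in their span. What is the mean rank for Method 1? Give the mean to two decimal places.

4.50

Sorted (descending): 89, 39, 33, 33, 33, 31, 20
The 3 values of 33 occupy positions 3–5 → each gets rank 5.
Method 1 values → pooled ranks: 33→5, 20→7, 89→1, 33→5
Mean rank = (5 + 7 + 1 + 5) / 4 = 4.50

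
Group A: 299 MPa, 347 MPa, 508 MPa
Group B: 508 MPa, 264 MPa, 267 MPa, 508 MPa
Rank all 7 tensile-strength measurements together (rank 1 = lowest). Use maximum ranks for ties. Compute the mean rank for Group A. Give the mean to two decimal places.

Sorted (ascending): 264, 267, 299, 347, 508, 508, 508
The 3 values of 508 occupy positions 5–7 → each gets rank 7.
Group A values → pooled ranks: 299→3, 347→4, 508→7
Mean rank = (3 + 4 + 7) / 3 = 4.67

4.67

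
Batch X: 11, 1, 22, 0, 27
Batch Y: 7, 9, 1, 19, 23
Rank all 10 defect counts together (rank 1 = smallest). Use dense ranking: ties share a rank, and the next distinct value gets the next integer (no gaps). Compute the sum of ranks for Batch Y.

Sorted (ascending): 0, 1, 1, 7, 9, 11, 19, 22, 23, 27
The 2 values of 1 share dense rank 2.
Remaining distinct values take the next consecutive integers.
Batch Y values → pooled ranks: 7→3, 9→4, 1→2, 19→6, 23→8
Rank sum = 3 + 4 + 2 + 6 + 8 = 23

23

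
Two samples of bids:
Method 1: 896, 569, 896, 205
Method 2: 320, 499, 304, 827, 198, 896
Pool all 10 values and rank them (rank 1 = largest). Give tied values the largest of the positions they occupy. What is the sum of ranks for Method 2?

38

Sorted (descending): 896, 896, 896, 827, 569, 499, 320, 304, 205, 198
The 3 values of 896 occupy positions 1–3 → each gets rank 3.
Method 2 values → pooled ranks: 320→7, 499→6, 304→8, 827→4, 198→10, 896→3
Rank sum = 7 + 6 + 8 + 4 + 10 + 3 = 38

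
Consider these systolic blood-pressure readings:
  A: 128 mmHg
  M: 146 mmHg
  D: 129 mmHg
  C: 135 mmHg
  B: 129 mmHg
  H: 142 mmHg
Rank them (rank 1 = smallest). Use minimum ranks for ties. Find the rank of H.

Sorted (ascending): 128, 129, 129, 135, 142, 146
The 2 values of 129 occupy positions 2–3 → each gets rank 2.
H has value 142 mmHg → rank 5.

5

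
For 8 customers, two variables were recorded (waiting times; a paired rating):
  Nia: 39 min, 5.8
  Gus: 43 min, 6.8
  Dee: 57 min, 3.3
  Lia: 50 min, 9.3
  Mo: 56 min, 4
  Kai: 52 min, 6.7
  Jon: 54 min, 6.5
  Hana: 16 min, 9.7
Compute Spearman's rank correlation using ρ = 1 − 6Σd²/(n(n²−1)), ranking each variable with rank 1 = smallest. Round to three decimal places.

Ranks of variable 1: 2, 3, 8, 4, 7, 5, 6, 1
Ranks of variable 2: 3, 6, 1, 7, 2, 5, 4, 8
d = r₁ − r₂: -1, -3, 7, -3, 5, 0, 2, -7
d²: 1, 9, 49, 9, 25, 0, 4, 49; Σd² = 146
ρ = 1 − 6·146/(8·63) = 1 − 876/504 = -0.738

-0.738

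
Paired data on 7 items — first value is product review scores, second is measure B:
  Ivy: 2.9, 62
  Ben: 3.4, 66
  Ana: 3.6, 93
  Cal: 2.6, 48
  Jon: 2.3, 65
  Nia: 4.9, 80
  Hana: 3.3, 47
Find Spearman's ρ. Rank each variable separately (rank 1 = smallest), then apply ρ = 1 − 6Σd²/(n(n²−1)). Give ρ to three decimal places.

0.643

Ranks of variable 1: 3, 5, 6, 2, 1, 7, 4
Ranks of variable 2: 3, 5, 7, 2, 4, 6, 1
d = r₁ − r₂: 0, 0, -1, 0, -3, 1, 3
d²: 0, 0, 1, 0, 9, 1, 9; Σd² = 20
ρ = 1 − 6·20/(7·48) = 1 − 120/336 = 0.643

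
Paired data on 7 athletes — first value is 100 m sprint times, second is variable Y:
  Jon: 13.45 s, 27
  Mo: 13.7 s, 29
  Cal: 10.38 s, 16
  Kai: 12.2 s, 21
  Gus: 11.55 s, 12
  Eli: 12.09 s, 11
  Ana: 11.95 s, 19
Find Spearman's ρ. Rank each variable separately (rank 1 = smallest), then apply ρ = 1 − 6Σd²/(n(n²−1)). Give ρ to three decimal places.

Ranks of variable 1: 6, 7, 1, 5, 2, 4, 3
Ranks of variable 2: 6, 7, 3, 5, 2, 1, 4
d = r₁ − r₂: 0, 0, -2, 0, 0, 3, -1
d²: 0, 0, 4, 0, 0, 9, 1; Σd² = 14
ρ = 1 − 6·14/(7·48) = 1 − 84/336 = 0.750

0.750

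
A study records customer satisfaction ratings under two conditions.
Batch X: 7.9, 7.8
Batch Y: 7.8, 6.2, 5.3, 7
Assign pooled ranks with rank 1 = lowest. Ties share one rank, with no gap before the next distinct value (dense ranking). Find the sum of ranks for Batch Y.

Sorted (ascending): 5.3, 6.2, 7, 7.8, 7.8, 7.9
The 2 values of 7.8 share dense rank 4.
Remaining distinct values take the next consecutive integers.
Batch Y values → pooled ranks: 7.8→4, 6.2→2, 5.3→1, 7→3
Rank sum = 4 + 2 + 1 + 3 = 10

10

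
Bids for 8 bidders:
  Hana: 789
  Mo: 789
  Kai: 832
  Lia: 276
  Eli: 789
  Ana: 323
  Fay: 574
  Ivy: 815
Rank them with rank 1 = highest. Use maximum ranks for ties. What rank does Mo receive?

5

Sorted (descending): 832, 815, 789, 789, 789, 574, 323, 276
The 3 values of 789 occupy positions 3–5 → each gets rank 5.
Mo has value 789 → rank 5.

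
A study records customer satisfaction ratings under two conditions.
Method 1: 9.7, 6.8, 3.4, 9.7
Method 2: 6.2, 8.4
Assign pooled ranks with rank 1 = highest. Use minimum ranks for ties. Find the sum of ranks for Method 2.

8

Sorted (descending): 9.7, 9.7, 8.4, 6.8, 6.2, 3.4
The 2 values of 9.7 occupy positions 1–2 → each gets rank 1.
Method 2 values → pooled ranks: 6.2→5, 8.4→3
Rank sum = 5 + 3 = 8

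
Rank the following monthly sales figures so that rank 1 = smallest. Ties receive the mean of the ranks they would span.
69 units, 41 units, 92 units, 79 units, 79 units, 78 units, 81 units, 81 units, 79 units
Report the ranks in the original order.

Sorted (ascending): 41, 69, 78, 79, 79, 79, 81, 81, 92
The 3 values of 79 occupy positions 4–6 → average rank 5.
The 2 values of 81 occupy positions 7–8 → average rank (7+8)/2 = 7.5.

2, 1, 9, 5, 5, 3, 7.5, 7.5, 5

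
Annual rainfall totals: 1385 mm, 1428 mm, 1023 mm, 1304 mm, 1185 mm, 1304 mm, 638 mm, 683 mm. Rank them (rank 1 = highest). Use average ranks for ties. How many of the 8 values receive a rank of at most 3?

Sorted (descending): 1428, 1385, 1304, 1304, 1185, 1023, 683, 638
The 2 values of 1304 occupy positions 3–4 → average rank (3+4)/2 = 3.5.
Ranks ≤ 3: {1, 2} → 2 values.

2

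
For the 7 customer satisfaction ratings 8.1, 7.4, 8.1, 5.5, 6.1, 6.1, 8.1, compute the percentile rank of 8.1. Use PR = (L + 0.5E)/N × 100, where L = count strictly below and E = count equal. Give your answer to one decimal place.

78.6

N = 7.
Strictly below 8.1: 4. Equal to 8.1: 3.
PR = (4 + 0.5·3)/7 × 100 = 78.6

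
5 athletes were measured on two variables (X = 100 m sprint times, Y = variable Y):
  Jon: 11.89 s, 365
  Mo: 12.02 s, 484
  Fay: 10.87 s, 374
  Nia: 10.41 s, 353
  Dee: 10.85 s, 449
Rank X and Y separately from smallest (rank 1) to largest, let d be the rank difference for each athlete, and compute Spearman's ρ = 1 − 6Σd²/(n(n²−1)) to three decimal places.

0.600

Ranks of variable 1: 4, 5, 3, 1, 2
Ranks of variable 2: 2, 5, 3, 1, 4
d = r₁ − r₂: 2, 0, 0, 0, -2
d²: 4, 0, 0, 0, 4; Σd² = 8
ρ = 1 − 6·8/(5·24) = 1 − 48/120 = 0.600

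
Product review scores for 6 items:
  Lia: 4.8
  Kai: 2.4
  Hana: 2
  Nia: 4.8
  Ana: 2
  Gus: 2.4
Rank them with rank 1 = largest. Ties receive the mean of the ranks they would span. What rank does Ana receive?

Sorted (descending): 4.8, 4.8, 2.4, 2.4, 2, 2
The 2 values of 4.8 occupy positions 1–2 → average rank (1+2)/2 = 1.5.
The 2 values of 2.4 occupy positions 3–4 → average rank (3+4)/2 = 3.5.
The 2 values of 2 occupy positions 5–6 → average rank (5+6)/2 = 5.5.
Ana has value 2 → rank 5.5.

5.5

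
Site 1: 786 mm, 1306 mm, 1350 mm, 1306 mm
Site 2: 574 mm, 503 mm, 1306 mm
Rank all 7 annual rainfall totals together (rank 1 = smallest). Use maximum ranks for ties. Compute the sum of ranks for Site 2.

Sorted (ascending): 503, 574, 786, 1306, 1306, 1306, 1350
The 3 values of 1306 occupy positions 4–6 → each gets rank 6.
Site 2 values → pooled ranks: 574→2, 503→1, 1306→6
Rank sum = 2 + 1 + 6 = 9

9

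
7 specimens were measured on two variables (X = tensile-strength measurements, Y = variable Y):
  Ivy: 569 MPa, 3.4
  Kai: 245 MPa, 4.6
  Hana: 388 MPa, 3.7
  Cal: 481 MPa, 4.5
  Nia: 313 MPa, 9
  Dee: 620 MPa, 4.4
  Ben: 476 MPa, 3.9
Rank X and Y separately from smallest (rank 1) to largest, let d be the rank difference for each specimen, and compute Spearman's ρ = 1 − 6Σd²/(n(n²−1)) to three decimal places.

Ranks of variable 1: 6, 1, 3, 5, 2, 7, 4
Ranks of variable 2: 1, 6, 2, 5, 7, 4, 3
d = r₁ − r₂: 5, -5, 1, 0, -5, 3, 1
d²: 25, 25, 1, 0, 25, 9, 1; Σd² = 86
ρ = 1 − 6·86/(7·48) = 1 − 516/336 = -0.536

-0.536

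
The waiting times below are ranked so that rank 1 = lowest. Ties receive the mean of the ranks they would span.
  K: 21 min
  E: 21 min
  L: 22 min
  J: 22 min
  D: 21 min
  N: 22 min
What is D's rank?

Sorted (ascending): 21, 21, 21, 22, 22, 22
The 3 values of 21 occupy positions 1–3 → average rank 2.
The 3 values of 22 occupy positions 4–6 → average rank 5.
D has value 21 min → rank 2.

2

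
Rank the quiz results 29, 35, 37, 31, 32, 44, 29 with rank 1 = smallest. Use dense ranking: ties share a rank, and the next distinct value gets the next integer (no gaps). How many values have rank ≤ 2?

3

Sorted (ascending): 29, 29, 31, 32, 35, 37, 44
The 2 values of 29 share dense rank 1.
Remaining distinct values take the next consecutive integers.
Ranks ≤ 2: {1, 1, 2} → 3 values.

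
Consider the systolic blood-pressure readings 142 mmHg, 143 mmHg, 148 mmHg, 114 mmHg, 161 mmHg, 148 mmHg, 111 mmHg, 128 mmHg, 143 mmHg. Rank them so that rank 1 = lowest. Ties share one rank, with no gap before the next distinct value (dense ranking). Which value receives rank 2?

114

Sorted (ascending): 111, 114, 128, 142, 143, 143, 148, 148, 161
The 2 values of 143 share dense rank 5.
The 2 values of 148 share dense rank 6.
Remaining distinct values take the next consecutive integers.
Rank 2 → value 114.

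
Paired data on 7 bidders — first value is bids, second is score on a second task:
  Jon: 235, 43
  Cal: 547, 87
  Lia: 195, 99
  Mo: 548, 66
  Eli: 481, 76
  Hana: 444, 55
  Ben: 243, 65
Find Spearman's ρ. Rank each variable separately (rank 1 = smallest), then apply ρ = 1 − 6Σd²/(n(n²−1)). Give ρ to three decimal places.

Ranks of variable 1: 2, 6, 1, 7, 5, 4, 3
Ranks of variable 2: 1, 6, 7, 4, 5, 2, 3
d = r₁ − r₂: 1, 0, -6, 3, 0, 2, 0
d²: 1, 0, 36, 9, 0, 4, 0; Σd² = 50
ρ = 1 − 6·50/(7·48) = 1 − 300/336 = 0.107

0.107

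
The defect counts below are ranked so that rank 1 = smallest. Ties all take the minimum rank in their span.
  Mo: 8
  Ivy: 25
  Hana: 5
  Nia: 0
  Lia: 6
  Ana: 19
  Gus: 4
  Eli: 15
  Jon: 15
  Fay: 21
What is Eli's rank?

Sorted (ascending): 0, 4, 5, 6, 8, 15, 15, 19, 21, 25
The 2 values of 15 occupy positions 6–7 → each gets rank 6.
Eli has value 15 → rank 6.

6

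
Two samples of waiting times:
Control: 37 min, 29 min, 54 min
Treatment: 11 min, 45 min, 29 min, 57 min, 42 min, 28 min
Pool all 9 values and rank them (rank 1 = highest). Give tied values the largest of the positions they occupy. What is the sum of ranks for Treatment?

Sorted (descending): 57, 54, 45, 42, 37, 29, 29, 28, 11
The 2 values of 29 occupy positions 6–7 → each gets rank 7.
Treatment values → pooled ranks: 11→9, 45→3, 29→7, 57→1, 42→4, 28→8
Rank sum = 9 + 3 + 7 + 1 + 4 + 8 = 32

32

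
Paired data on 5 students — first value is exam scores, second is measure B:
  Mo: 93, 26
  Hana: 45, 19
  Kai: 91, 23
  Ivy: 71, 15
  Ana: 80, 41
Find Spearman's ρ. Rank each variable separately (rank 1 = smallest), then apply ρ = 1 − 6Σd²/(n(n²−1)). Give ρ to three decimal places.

Ranks of variable 1: 5, 1, 4, 2, 3
Ranks of variable 2: 4, 2, 3, 1, 5
d = r₁ − r₂: 1, -1, 1, 1, -2
d²: 1, 1, 1, 1, 4; Σd² = 8
ρ = 1 − 6·8/(5·24) = 1 − 48/120 = 0.600

0.600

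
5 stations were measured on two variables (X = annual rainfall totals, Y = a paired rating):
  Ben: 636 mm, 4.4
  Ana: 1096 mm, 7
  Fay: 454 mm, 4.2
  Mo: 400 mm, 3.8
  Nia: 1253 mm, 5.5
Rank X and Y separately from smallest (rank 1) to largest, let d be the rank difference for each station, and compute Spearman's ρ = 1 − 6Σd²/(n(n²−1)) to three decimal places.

0.900

Ranks of variable 1: 3, 4, 2, 1, 5
Ranks of variable 2: 3, 5, 2, 1, 4
d = r₁ − r₂: 0, -1, 0, 0, 1
d²: 0, 1, 0, 0, 1; Σd² = 2
ρ = 1 − 6·2/(5·24) = 1 − 12/120 = 0.900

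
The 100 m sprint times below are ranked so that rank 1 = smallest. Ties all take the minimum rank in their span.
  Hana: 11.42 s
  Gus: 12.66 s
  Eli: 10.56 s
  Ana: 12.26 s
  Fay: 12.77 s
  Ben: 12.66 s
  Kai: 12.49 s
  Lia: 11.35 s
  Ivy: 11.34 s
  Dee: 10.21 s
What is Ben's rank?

8

Sorted (ascending): 10.21, 10.56, 11.34, 11.35, 11.42, 12.26, 12.49, 12.66, 12.66, 12.77
The 2 values of 12.66 occupy positions 8–9 → each gets rank 8.
Ben has value 12.66 s → rank 8.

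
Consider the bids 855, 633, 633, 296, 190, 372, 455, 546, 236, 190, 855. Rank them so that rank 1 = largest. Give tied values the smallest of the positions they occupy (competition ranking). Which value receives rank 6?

455

Sorted (descending): 855, 855, 633, 633, 546, 455, 372, 296, 236, 190, 190
The 2 values of 855 occupy positions 1–2 → each gets rank 1.
The 2 values of 633 occupy positions 3–4 → each gets rank 3.
The 2 values of 190 occupy positions 10–11 → each gets rank 10.
Rank 6 → value 455.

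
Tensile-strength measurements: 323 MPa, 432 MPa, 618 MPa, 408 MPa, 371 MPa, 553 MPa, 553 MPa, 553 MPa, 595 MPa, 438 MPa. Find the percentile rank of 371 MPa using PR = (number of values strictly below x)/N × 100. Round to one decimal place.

N = 10.
Strictly below 371: 1. Equal to 371: 1.
PR = 1/10 × 100 = 10.0

10.0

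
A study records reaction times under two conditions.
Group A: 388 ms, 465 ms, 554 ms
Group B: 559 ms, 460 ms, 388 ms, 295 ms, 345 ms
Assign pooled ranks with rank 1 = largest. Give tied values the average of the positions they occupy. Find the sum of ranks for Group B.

Sorted (descending): 559, 554, 465, 460, 388, 388, 345, 295
The 2 values of 388 occupy positions 5–6 → average rank (5+6)/2 = 5.5.
Group B values → pooled ranks: 559→1, 460→4, 388→5.5, 295→8, 345→7
Rank sum = 1 + 4 + 5.5 + 8 + 7 = 25.5

25.5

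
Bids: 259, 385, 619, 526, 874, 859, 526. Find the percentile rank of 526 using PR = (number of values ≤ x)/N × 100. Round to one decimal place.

N = 7.
Strictly below 526: 2. Equal to 526: 2.
PR = 4/7 × 100 = 57.1

57.1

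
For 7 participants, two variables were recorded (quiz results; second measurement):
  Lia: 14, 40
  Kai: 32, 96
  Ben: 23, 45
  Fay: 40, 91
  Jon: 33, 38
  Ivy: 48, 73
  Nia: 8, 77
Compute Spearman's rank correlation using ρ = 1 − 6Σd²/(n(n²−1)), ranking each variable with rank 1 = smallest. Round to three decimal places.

0.107

Ranks of variable 1: 2, 4, 3, 6, 5, 7, 1
Ranks of variable 2: 2, 7, 3, 6, 1, 4, 5
d = r₁ − r₂: 0, -3, 0, 0, 4, 3, -4
d²: 0, 9, 0, 0, 16, 9, 16; Σd² = 50
ρ = 1 − 6·50/(7·48) = 1 − 300/336 = 0.107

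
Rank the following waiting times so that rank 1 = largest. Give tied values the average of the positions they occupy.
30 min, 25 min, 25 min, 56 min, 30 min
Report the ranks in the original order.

Sorted (descending): 56, 30, 30, 25, 25
The 2 values of 30 occupy positions 2–3 → average rank (2+3)/2 = 2.5.
The 2 values of 25 occupy positions 4–5 → average rank (4+5)/2 = 4.5.

2.5, 4.5, 4.5, 1, 2.5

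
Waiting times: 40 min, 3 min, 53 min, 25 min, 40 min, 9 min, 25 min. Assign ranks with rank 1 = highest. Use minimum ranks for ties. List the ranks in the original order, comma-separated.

2, 7, 1, 4, 2, 6, 4

Sorted (descending): 53, 40, 40, 25, 25, 9, 3
The 2 values of 40 occupy positions 2–3 → each gets rank 2.
The 2 values of 25 occupy positions 4–5 → each gets rank 4.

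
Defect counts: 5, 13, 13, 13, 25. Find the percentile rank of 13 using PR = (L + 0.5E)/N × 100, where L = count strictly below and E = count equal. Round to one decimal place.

N = 5.
Strictly below 13: 1. Equal to 13: 3.
PR = (1 + 0.5·3)/5 × 100 = 50.0

50.0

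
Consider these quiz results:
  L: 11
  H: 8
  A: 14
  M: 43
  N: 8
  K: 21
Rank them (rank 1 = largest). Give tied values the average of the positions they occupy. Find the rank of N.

5.5

Sorted (descending): 43, 21, 14, 11, 8, 8
The 2 values of 8 occupy positions 5–6 → average rank (5+6)/2 = 5.5.
N has value 8 → rank 5.5.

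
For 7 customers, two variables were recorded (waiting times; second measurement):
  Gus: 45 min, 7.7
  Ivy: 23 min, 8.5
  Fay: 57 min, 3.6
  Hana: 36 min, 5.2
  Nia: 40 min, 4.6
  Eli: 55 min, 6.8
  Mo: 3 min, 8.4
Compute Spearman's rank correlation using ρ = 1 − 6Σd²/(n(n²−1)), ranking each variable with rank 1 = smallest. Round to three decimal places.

-0.679

Ranks of variable 1: 5, 2, 7, 3, 4, 6, 1
Ranks of variable 2: 5, 7, 1, 3, 2, 4, 6
d = r₁ − r₂: 0, -5, 6, 0, 2, 2, -5
d²: 0, 25, 36, 0, 4, 4, 25; Σd² = 94
ρ = 1 − 6·94/(7·48) = 1 − 564/336 = -0.679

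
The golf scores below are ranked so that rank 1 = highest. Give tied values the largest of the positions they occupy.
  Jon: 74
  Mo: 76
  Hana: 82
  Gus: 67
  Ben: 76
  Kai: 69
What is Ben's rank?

Sorted (descending): 82, 76, 76, 74, 69, 67
The 2 values of 76 occupy positions 2–3 → each gets rank 3.
Ben has value 76 → rank 3.

3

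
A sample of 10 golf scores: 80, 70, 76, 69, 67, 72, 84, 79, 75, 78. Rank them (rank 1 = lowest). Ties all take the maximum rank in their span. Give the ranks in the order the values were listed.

9, 3, 6, 2, 1, 4, 10, 8, 5, 7

Sorted (ascending): 67, 69, 70, 72, 75, 76, 78, 79, 80, 84
No ties — each value takes its position as its rank.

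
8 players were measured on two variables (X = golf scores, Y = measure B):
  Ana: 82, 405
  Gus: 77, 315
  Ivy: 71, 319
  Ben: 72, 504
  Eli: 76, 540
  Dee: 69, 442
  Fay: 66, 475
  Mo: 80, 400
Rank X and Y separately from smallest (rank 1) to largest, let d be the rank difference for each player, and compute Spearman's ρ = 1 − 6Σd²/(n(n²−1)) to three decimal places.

Ranks of variable 1: 8, 6, 3, 4, 5, 2, 1, 7
Ranks of variable 2: 4, 1, 2, 7, 8, 5, 6, 3
d = r₁ − r₂: 4, 5, 1, -3, -3, -3, -5, 4
d²: 16, 25, 1, 9, 9, 9, 25, 16; Σd² = 110
ρ = 1 − 6·110/(8·63) = 1 − 660/504 = -0.310

-0.310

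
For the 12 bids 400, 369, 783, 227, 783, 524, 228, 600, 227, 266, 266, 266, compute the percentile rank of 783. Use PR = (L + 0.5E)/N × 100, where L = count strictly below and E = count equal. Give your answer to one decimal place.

N = 12.
Strictly below 783: 10. Equal to 783: 2.
PR = (10 + 0.5·2)/12 × 100 = 91.7

91.7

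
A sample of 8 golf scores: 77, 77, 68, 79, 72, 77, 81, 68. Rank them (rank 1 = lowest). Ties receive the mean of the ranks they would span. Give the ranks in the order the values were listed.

5, 5, 1.5, 7, 3, 5, 8, 1.5

Sorted (ascending): 68, 68, 72, 77, 77, 77, 79, 81
The 2 values of 68 occupy positions 1–2 → average rank (1+2)/2 = 1.5.
The 3 values of 77 occupy positions 4–6 → average rank 5.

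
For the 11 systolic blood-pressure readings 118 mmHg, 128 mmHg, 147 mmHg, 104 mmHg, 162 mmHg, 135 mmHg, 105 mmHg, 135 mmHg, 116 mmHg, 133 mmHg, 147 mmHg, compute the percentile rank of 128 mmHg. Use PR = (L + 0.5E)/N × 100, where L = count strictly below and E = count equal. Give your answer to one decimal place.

N = 11.
Strictly below 128: 4. Equal to 128: 1.
PR = (4 + 0.5·1)/11 × 100 = 40.9

40.9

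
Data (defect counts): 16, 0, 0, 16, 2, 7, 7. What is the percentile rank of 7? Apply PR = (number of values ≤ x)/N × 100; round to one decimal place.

71.4

N = 7.
Strictly below 7: 3. Equal to 7: 2.
PR = 5/7 × 100 = 71.4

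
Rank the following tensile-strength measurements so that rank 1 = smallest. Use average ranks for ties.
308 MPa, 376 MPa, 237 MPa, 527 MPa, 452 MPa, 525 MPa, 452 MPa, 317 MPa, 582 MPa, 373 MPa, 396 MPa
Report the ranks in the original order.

Sorted (ascending): 237, 308, 317, 373, 376, 396, 452, 452, 525, 527, 582
The 2 values of 452 occupy positions 7–8 → average rank (7+8)/2 = 7.5.

2, 5, 1, 10, 7.5, 9, 7.5, 3, 11, 4, 6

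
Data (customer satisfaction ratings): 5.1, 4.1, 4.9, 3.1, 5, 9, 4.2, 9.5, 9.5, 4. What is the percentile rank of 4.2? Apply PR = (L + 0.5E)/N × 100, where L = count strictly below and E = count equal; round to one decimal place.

35.0

N = 10.
Strictly below 4.2: 3. Equal to 4.2: 1.
PR = (3 + 0.5·1)/10 × 100 = 35.0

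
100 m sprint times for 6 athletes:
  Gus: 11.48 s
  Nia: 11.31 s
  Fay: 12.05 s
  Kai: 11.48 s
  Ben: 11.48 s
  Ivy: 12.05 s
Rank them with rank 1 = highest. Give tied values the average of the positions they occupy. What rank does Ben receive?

Sorted (descending): 12.05, 12.05, 11.48, 11.48, 11.48, 11.31
The 2 values of 12.05 occupy positions 1–2 → average rank (1+2)/2 = 1.5.
The 3 values of 11.48 occupy positions 3–5 → average rank 4.
Ben has value 11.48 s → rank 4.

4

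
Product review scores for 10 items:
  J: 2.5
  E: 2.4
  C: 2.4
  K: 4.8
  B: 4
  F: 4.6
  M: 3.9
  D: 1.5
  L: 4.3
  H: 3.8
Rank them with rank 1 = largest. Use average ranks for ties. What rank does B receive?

Sorted (descending): 4.8, 4.6, 4.3, 4, 3.9, 3.8, 2.5, 2.4, 2.4, 1.5
The 2 values of 2.4 occupy positions 8–9 → average rank (8+9)/2 = 8.5.
B has value 4 → rank 4.

4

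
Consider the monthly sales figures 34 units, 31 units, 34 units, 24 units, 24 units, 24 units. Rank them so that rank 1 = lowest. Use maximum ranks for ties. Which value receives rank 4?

31

Sorted (ascending): 24, 24, 24, 31, 34, 34
The 3 values of 24 occupy positions 1–3 → each gets rank 3.
The 2 values of 34 occupy positions 5–6 → each gets rank 6.
Rank 4 → value 31.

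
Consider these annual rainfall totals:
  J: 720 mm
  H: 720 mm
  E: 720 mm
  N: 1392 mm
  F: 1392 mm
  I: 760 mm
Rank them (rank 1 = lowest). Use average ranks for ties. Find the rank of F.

5.5

Sorted (ascending): 720, 720, 720, 760, 1392, 1392
The 3 values of 720 occupy positions 1–3 → average rank 2.
The 2 values of 1392 occupy positions 5–6 → average rank (5+6)/2 = 5.5.
F has value 1392 mm → rank 5.5.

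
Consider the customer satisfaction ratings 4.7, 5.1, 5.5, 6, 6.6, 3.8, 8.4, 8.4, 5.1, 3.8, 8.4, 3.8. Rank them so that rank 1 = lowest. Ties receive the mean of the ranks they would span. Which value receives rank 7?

Sorted (ascending): 3.8, 3.8, 3.8, 4.7, 5.1, 5.1, 5.5, 6, 6.6, 8.4, 8.4, 8.4
The 3 values of 3.8 occupy positions 1–3 → average rank 2.
The 2 values of 5.1 occupy positions 5–6 → average rank (5+6)/2 = 5.5.
The 3 values of 8.4 occupy positions 10–12 → average rank 11.
Rank 7 → value 5.5.

5.5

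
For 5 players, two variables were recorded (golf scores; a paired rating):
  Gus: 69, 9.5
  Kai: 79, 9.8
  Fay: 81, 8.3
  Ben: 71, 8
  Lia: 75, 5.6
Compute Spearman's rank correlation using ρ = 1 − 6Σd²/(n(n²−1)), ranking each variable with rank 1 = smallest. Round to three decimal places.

0.100

Ranks of variable 1: 1, 4, 5, 2, 3
Ranks of variable 2: 4, 5, 3, 2, 1
d = r₁ − r₂: -3, -1, 2, 0, 2
d²: 9, 1, 4, 0, 4; Σd² = 18
ρ = 1 − 6·18/(5·24) = 1 − 108/120 = 0.100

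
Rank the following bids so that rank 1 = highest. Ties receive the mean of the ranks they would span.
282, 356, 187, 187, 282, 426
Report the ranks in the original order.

3.5, 2, 5.5, 5.5, 3.5, 1

Sorted (descending): 426, 356, 282, 282, 187, 187
The 2 values of 282 occupy positions 3–4 → average rank (3+4)/2 = 3.5.
The 2 values of 187 occupy positions 5–6 → average rank (5+6)/2 = 5.5.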